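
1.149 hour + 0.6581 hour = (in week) 0.01076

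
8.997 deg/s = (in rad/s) 0.157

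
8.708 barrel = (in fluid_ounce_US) 4.681e+04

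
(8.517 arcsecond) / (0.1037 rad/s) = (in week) 6.584e-10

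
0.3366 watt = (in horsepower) 0.0004514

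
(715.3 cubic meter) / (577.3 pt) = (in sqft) 3.781e+04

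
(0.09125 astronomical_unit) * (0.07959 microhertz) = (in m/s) 1086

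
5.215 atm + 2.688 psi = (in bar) 5.469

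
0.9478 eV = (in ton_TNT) 3.629e-29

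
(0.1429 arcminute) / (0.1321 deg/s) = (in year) 5.717e-10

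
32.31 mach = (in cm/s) 1.1e+06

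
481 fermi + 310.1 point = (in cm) 10.94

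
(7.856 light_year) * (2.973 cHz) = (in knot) 4.295e+15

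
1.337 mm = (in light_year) 1.413e-19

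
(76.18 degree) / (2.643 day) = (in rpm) 5.56e-05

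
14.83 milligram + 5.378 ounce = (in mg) 1.525e+05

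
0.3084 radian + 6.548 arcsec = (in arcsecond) 6.362e+04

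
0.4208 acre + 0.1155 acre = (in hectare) 0.217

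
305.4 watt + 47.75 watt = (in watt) 353.1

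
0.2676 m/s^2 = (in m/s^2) 0.2676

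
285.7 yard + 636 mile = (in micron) 1.024e+12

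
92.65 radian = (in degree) 5308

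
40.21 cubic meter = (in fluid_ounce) 1.36e+06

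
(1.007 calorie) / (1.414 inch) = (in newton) 117.3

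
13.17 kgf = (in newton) 129.2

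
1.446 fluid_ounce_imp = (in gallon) 0.01085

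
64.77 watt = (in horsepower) 0.08686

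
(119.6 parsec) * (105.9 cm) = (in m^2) 3.908e+18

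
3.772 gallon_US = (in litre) 14.28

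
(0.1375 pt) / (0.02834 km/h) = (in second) 0.006162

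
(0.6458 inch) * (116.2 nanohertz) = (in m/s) 1.906e-09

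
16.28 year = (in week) 848.9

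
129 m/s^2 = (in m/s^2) 129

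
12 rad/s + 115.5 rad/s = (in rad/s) 127.5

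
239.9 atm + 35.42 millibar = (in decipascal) 2.431e+08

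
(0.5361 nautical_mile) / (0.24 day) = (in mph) 0.1071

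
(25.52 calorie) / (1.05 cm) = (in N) 1.017e+04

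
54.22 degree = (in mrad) 946.3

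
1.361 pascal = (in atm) 1.343e-05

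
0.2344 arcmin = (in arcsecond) 14.06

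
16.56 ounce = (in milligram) 4.695e+05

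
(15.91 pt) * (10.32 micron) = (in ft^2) 6.235e-07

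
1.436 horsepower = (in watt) 1071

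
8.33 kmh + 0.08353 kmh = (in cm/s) 233.7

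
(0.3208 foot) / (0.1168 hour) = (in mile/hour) 0.0005202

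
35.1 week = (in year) 0.6732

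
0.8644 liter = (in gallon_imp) 0.1901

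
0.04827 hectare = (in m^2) 482.7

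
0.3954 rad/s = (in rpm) 3.776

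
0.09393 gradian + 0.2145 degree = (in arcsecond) 1077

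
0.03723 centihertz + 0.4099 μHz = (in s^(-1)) 0.0003727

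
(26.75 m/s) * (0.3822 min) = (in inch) 2.415e+04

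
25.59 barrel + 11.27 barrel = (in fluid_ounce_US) 1.982e+05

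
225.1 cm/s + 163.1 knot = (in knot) 167.5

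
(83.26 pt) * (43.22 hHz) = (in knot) 246.8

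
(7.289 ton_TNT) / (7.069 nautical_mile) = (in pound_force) 5.237e+05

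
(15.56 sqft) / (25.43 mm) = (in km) 0.05685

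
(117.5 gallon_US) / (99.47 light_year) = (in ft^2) 5.087e-18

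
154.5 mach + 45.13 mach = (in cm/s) 6.797e+06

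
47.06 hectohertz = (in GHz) 4.706e-06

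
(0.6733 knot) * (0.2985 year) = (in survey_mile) 2026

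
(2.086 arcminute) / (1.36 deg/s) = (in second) 0.02556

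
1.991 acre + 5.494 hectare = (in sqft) 6.781e+05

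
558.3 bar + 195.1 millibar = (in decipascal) 5.585e+08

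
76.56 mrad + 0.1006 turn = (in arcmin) 2436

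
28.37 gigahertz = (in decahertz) 2.837e+09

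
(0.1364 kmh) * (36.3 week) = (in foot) 2.729e+06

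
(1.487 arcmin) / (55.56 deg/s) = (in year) 1.414e-11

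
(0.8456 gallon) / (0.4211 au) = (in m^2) 5.081e-14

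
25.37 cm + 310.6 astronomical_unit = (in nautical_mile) 2.509e+10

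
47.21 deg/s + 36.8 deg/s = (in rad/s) 1.466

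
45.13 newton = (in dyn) 4.513e+06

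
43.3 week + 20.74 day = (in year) 0.8872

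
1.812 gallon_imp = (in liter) 8.238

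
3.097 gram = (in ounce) 0.1092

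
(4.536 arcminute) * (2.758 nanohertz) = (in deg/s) 2.085e-10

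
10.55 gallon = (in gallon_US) 10.55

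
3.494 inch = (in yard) 0.09706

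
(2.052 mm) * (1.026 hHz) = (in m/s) 0.2105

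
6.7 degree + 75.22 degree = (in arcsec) 2.949e+05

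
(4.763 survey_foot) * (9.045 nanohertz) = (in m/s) 1.313e-08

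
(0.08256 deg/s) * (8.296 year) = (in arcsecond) 7.776e+10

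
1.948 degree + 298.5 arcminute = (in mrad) 120.8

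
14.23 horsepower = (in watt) 1.061e+04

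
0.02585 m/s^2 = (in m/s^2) 0.02585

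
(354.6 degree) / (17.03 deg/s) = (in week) 3.443e-05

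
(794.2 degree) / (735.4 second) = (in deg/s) 1.08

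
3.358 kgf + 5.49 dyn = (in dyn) 3.293e+06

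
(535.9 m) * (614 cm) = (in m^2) 3290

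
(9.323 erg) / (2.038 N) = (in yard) 5.003e-07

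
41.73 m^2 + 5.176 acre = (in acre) 5.186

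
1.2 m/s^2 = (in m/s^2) 1.2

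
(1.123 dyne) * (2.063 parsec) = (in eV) 4.462e+30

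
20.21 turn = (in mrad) 1.27e+05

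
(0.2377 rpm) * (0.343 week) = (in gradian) 3.287e+05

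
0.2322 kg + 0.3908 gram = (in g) 232.6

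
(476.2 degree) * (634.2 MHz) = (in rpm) 5.033e+10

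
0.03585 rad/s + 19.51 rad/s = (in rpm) 186.6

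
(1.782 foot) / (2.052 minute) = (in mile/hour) 0.009868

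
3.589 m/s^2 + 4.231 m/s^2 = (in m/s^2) 7.82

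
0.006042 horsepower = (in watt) 4.506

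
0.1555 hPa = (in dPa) 155.5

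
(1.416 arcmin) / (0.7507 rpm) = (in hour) 1.455e-06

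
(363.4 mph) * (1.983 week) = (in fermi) 1.948e+23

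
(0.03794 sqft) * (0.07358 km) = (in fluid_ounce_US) 8770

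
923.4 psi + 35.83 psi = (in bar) 66.14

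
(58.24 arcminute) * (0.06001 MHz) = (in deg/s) 5.825e+04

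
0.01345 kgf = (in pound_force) 0.02965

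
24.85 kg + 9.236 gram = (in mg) 2.486e+07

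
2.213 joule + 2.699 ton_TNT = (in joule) 1.129e+10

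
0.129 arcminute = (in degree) 0.00215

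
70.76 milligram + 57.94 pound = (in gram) 2.628e+04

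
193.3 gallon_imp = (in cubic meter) 0.8788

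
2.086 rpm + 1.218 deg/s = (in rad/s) 0.2397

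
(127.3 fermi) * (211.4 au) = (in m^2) 4.026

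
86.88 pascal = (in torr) 0.6517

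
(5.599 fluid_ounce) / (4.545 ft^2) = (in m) 0.0003921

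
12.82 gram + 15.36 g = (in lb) 0.06213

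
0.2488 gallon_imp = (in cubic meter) 0.001131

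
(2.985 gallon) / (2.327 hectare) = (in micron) 0.4856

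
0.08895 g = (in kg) 8.895e-05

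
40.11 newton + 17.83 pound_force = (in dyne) 1.194e+07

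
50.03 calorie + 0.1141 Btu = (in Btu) 0.3125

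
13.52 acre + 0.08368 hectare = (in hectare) 5.555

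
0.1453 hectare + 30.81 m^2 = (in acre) 0.3667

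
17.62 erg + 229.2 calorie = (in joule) 959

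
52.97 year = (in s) 1.67e+09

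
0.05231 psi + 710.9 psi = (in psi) 711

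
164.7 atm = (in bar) 166.9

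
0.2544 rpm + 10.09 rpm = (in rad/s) 1.083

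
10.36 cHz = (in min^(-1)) 6.216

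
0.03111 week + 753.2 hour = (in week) 4.514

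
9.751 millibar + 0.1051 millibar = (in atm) 0.009727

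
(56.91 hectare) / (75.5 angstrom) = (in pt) 2.137e+17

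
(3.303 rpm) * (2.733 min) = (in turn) 9.027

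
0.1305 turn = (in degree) 46.98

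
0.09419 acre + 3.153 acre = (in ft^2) 1.414e+05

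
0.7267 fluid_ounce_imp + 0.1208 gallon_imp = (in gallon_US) 0.1505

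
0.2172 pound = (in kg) 0.09852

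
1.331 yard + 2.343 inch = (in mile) 0.0007932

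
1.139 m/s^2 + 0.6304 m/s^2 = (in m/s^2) 1.769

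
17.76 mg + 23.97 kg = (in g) 2.397e+04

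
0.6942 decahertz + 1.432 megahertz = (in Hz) 1.432e+06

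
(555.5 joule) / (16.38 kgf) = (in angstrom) 3.458e+10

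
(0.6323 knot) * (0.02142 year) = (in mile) 136.5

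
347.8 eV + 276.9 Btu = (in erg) 2.921e+12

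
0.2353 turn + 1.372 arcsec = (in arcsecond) 3.05e+05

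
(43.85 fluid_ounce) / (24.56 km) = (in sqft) 5.683e-07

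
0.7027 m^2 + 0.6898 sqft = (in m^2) 0.7668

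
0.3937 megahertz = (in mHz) 3.937e+08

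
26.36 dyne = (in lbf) 5.926e-05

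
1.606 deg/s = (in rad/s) 0.02803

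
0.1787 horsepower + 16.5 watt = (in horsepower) 0.2008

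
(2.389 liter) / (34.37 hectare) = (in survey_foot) 2.28e-08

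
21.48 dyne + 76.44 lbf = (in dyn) 3.4e+07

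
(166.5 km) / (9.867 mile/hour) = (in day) 0.4369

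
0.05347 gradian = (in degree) 0.04812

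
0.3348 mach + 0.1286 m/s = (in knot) 221.8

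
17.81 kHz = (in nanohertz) 1.781e+13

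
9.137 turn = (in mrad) 5.741e+04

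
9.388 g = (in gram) 9.388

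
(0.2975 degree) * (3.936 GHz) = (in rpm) 1.952e+08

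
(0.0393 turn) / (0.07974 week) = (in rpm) 4.889e-05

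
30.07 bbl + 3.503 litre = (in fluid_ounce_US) 1.618e+05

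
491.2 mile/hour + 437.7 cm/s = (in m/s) 224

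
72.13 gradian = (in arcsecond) 2.337e+05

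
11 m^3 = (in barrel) 69.19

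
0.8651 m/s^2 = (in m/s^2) 0.8651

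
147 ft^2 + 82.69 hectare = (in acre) 204.3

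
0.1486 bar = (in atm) 0.1467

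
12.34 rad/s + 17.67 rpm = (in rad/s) 14.19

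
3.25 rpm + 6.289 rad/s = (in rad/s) 6.629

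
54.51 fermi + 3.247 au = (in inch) 1.912e+13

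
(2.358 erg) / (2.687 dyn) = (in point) 24.88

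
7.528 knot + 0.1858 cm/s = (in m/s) 3.875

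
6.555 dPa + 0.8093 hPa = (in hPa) 0.8159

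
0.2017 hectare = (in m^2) 2017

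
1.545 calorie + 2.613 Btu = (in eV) 1.725e+22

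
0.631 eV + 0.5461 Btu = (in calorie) 137.7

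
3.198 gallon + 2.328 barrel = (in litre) 382.2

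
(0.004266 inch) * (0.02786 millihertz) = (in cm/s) 3.019e-07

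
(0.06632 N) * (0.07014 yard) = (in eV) 2.655e+16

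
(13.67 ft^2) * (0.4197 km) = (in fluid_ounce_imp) 1.876e+07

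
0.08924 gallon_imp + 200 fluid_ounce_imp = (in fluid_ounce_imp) 214.3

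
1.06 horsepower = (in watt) 790.4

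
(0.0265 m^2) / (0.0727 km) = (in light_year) 3.853e-20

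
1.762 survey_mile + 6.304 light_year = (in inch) 2.348e+18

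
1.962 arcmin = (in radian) 0.0005707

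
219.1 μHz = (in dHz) 0.002191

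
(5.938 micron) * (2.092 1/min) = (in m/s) 2.07e-07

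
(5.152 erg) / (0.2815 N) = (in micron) 1.83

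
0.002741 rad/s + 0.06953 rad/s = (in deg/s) 4.141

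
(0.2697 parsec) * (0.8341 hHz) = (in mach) 2.039e+15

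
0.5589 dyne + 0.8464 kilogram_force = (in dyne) 8.3e+05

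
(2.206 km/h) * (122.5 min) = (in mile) 2.799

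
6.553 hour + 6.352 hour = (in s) 4.646e+04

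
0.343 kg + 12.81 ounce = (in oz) 24.91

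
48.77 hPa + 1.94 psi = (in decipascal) 1.825e+05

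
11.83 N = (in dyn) 1.183e+06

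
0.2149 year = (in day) 78.44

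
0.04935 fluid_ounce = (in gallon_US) 0.0003855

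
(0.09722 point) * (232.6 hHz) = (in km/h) 2.872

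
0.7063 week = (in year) 0.01355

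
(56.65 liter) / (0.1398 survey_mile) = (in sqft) 0.00271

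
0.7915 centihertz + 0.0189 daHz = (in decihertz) 1.969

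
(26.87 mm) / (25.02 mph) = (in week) 3.972e-09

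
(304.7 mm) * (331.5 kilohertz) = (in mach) 296.6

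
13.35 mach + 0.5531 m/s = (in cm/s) 4.546e+05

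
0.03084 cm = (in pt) 0.8742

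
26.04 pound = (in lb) 26.04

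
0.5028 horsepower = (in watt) 374.9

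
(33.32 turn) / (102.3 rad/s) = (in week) 3.384e-06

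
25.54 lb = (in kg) 11.58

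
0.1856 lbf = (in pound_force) 0.1856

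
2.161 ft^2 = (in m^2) 0.2008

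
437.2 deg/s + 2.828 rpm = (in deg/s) 454.2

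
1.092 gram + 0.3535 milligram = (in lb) 0.002408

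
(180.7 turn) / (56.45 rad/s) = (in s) 20.11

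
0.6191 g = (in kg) 0.0006191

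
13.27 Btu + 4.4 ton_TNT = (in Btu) 1.745e+07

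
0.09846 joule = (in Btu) 9.332e-05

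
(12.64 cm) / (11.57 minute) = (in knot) 0.0003539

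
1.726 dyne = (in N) 1.726e-05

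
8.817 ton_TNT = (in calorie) 8.817e+09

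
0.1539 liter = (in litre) 0.1539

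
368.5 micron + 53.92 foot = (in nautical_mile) 0.008874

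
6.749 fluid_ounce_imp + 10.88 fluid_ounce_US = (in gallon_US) 0.1357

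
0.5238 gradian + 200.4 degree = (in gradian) 223.2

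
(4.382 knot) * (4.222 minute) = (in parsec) 1.851e-14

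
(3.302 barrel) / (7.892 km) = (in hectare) 6.652e-09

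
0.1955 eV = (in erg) 3.132e-13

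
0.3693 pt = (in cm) 0.01303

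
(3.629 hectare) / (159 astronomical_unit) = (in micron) 0.001526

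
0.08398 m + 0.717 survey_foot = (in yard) 0.3308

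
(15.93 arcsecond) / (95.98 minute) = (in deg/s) 7.684e-07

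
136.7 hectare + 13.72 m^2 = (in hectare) 136.7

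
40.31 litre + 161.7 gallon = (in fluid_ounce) 2.206e+04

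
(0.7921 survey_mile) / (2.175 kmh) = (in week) 0.003489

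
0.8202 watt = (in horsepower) 0.0011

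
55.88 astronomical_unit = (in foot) 2.743e+13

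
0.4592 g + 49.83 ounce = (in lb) 3.115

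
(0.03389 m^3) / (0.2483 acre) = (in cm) 0.003373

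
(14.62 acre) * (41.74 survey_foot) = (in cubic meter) 7.527e+05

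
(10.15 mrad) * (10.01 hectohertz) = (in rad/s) 10.16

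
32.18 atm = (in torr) 2.446e+04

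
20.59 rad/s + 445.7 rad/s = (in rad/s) 466.3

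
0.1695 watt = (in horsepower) 0.0002273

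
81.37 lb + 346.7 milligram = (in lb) 81.37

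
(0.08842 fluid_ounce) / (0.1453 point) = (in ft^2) 0.5491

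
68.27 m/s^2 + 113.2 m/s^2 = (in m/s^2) 181.5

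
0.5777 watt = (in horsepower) 0.0007747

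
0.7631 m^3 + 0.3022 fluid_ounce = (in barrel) 4.8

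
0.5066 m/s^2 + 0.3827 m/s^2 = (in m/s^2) 0.8893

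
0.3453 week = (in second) 2.088e+05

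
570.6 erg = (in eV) 3.561e+14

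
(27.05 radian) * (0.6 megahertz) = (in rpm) 1.55e+08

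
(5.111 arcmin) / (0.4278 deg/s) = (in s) 0.1991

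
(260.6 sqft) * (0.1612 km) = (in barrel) 2.455e+04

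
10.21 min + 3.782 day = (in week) 0.5413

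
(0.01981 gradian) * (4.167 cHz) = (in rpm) 0.0001238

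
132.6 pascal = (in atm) 0.001309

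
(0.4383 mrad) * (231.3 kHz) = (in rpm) 968.1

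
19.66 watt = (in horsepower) 0.02636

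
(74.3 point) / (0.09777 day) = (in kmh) 1.117e-05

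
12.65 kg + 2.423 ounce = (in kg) 12.72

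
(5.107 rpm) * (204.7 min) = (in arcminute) 2.258e+07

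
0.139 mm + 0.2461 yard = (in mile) 0.0001399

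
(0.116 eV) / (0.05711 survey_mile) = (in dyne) 2.022e-17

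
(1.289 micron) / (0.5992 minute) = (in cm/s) 3.585e-06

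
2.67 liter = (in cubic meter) 0.00267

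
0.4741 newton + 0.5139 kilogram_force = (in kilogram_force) 0.5622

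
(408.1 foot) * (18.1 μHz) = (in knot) 0.004376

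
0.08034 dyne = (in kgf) 8.192e-08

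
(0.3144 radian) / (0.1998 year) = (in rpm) 4.765e-07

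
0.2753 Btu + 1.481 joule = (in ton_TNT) 6.977e-08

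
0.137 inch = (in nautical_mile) 1.879e-06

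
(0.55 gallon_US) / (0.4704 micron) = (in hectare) 0.4426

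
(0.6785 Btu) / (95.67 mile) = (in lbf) 0.001045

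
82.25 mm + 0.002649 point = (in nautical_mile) 4.441e-05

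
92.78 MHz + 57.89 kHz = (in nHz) 9.284e+16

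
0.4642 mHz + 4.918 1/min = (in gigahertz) 8.243e-11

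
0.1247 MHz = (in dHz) 1.247e+06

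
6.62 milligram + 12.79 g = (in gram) 12.8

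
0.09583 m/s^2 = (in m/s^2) 0.09583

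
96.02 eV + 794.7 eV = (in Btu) 1.353e-19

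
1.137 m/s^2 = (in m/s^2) 1.137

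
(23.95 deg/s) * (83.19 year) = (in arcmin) 3.77e+12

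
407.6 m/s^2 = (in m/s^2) 407.6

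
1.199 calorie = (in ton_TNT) 1.199e-09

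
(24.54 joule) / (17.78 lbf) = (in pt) 879.5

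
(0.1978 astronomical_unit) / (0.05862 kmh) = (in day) 2.103e+07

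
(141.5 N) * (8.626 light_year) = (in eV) 7.207e+37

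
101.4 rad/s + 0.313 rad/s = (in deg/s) 5828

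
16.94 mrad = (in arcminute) 58.24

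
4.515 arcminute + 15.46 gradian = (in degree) 13.99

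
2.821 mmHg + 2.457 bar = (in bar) 2.461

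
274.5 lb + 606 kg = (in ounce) 2.577e+04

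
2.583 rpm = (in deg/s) 15.5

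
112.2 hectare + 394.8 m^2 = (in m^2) 1.122e+06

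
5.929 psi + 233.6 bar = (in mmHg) 1.755e+05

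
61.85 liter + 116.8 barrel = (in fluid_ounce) 6.3e+05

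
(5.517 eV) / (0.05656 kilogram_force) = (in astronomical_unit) 1.065e-29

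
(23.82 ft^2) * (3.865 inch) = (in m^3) 0.2172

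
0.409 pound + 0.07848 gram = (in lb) 0.4092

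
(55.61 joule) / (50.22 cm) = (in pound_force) 24.89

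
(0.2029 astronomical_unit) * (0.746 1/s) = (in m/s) 2.264e+10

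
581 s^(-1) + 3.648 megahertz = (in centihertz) 3.649e+08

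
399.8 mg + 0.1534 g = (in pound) 0.00122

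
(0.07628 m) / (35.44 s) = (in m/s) 0.002152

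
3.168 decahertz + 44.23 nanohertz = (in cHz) 3168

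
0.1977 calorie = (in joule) 0.8272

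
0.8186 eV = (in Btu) 1.243e-22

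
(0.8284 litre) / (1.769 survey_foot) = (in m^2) 0.001536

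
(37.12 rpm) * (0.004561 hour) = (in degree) 3657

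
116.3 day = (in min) 1.675e+05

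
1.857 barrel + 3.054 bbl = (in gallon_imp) 171.7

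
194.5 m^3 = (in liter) 1.945e+05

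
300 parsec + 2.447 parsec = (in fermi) 9.333e+33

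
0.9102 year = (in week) 47.46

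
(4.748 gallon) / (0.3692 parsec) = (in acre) 3.898e-22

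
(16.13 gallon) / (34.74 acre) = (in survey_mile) 2.699e-10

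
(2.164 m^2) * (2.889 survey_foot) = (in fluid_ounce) 6.443e+04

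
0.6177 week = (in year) 0.01185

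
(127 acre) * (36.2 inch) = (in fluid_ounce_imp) 1.663e+10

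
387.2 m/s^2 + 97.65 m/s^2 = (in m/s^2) 484.9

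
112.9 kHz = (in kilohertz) 112.9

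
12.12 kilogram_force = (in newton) 118.9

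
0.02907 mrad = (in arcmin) 0.09994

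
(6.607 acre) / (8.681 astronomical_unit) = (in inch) 8.106e-07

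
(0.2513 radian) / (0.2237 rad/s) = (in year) 3.562e-08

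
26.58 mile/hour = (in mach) 0.0349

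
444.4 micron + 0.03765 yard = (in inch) 1.373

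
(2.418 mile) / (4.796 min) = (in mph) 30.25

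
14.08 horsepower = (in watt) 1.05e+04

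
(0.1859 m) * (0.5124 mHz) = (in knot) 0.0001852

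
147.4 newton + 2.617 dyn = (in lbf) 33.14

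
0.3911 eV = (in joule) 6.266e-20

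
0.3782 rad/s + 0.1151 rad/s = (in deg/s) 28.26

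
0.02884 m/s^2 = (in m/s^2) 0.02884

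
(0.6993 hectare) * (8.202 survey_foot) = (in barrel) 1.1e+05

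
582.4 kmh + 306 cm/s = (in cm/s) 1.648e+04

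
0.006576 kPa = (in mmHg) 0.04932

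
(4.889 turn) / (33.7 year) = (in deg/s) 1.656e-06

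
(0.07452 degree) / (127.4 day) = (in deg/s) 6.77e-09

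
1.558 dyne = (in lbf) 3.503e-06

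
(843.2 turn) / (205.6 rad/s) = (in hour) 0.007158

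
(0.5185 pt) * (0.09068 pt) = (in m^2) 5.851e-09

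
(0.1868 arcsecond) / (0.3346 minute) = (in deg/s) 2.585e-06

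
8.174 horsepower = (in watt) 6095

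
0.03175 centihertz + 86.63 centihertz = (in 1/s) 0.8666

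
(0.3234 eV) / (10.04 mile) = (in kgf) 3.27e-25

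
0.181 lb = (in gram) 82.1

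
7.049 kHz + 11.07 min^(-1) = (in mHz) 7.049e+06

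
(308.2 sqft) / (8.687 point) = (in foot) 3.065e+04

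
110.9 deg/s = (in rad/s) 1.936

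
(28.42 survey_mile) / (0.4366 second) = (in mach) 307.7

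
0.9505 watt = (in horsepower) 0.001275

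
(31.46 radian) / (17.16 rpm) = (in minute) 0.2918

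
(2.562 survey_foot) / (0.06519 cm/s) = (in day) 0.01386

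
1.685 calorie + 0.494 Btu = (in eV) 3.297e+21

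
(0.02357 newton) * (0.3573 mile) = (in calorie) 3.239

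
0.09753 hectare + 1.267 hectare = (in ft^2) 1.469e+05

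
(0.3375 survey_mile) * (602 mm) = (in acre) 0.0808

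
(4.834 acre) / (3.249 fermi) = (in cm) 6.021e+20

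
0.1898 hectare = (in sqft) 2.043e+04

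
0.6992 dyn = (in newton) 6.992e-06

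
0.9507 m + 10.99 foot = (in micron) 4.3e+06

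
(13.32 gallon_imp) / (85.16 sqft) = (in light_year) 8.09e-19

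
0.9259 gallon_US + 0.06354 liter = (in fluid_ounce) 120.7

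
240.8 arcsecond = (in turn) 0.0001858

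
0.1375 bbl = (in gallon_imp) 4.809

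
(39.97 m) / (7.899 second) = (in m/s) 5.06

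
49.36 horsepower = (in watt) 3.681e+04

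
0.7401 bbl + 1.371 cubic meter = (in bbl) 9.363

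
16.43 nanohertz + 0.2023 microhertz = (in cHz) 2.187e-05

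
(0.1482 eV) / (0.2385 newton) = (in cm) 9.956e-18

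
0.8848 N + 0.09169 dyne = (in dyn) 8.848e+04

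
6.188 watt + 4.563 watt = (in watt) 10.75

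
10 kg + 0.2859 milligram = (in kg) 10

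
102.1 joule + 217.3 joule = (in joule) 319.4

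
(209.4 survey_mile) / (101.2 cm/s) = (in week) 0.5506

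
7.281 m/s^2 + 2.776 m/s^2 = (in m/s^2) 10.06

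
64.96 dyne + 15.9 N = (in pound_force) 3.575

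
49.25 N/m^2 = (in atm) 0.0004861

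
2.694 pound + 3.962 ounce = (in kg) 1.334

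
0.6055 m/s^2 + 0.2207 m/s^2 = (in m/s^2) 0.8262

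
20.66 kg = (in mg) 2.066e+07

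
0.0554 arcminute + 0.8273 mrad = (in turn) 0.0001342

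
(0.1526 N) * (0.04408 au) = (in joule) 1.006e+09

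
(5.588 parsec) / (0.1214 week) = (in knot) 4.565e+12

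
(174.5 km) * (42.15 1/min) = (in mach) 360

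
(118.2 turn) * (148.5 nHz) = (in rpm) 0.001053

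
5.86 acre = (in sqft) 2.553e+05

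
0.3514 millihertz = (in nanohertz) 3.514e+05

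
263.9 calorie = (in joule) 1104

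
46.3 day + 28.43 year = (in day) 1.042e+04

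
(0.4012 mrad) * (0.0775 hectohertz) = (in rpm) 0.02969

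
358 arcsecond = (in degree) 0.09944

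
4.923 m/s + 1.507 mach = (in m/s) 518.1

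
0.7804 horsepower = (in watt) 581.9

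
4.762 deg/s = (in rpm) 0.7937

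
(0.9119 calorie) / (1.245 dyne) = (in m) 3.065e+05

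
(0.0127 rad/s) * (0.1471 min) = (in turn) 0.01784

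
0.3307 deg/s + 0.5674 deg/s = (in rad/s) 0.01567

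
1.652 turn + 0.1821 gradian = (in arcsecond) 2.142e+06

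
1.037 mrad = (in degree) 0.05942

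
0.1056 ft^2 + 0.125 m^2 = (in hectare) 1.348e-05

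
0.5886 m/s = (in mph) 1.317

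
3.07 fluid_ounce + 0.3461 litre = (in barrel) 0.002748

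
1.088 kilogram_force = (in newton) 10.67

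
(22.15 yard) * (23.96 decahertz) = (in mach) 14.25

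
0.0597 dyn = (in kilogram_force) 6.088e-08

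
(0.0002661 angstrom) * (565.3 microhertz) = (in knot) 2.924e-17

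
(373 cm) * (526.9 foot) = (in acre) 0.148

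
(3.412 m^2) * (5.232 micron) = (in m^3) 1.785e-05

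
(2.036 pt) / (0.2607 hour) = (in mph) 1.712e-06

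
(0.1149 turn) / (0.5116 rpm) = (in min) 0.2246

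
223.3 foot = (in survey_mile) 0.04229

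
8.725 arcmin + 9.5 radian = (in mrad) 9503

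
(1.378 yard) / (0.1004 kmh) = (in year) 1.433e-06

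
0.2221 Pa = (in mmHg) 0.001666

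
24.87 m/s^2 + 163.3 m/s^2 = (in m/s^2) 188.2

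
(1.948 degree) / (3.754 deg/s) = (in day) 6.006e-06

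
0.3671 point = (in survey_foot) 0.0004249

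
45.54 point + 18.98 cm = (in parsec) 6.672e-18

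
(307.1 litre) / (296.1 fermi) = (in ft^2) 1.116e+13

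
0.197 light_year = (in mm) 1.864e+18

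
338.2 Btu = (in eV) 2.227e+24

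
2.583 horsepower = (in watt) 1926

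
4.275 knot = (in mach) 0.006459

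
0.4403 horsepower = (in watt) 328.3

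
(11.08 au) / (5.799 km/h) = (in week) 1.701e+06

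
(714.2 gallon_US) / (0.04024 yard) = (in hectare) 0.007347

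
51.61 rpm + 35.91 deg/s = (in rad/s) 6.031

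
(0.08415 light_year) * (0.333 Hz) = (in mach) 7.786e+11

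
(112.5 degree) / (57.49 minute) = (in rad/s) 0.0005692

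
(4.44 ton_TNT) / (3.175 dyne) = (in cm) 5.851e+16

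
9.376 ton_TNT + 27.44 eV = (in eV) 2.448e+29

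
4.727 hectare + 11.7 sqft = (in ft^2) 5.088e+05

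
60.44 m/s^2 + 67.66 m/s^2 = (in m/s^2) 128.1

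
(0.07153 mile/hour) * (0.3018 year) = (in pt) 8.627e+08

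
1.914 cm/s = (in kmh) 0.0689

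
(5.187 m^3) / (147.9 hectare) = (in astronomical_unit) 2.344e-17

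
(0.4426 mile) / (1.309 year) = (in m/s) 1.725e-05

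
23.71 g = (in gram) 23.71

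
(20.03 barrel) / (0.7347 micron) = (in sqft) 4.666e+07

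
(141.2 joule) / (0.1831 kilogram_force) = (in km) 0.07864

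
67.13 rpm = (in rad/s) 7.03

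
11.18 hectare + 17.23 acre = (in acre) 44.86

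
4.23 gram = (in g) 4.23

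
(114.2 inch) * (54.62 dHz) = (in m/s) 15.84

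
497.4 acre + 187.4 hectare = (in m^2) 3.887e+06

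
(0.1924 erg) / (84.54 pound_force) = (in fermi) 5.116e+04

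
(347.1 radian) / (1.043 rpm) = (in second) 3178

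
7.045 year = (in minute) 3.703e+06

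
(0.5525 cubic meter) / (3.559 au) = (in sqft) 1.117e-11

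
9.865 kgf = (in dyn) 9.674e+06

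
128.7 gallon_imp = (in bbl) 3.68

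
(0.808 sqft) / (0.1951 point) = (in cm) 1.091e+05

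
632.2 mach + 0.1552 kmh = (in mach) 632.2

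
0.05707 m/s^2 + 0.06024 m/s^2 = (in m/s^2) 0.1173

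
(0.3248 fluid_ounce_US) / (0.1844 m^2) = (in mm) 0.05209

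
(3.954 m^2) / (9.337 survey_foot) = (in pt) 3938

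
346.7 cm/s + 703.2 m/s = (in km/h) 2544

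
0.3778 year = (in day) 137.9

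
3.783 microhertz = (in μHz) 3.783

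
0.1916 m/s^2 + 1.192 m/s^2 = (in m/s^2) 1.384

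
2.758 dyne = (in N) 2.758e-05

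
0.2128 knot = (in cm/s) 10.95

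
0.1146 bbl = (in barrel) 0.1146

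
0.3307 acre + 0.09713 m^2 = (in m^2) 1338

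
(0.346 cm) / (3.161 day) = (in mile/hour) 2.834e-08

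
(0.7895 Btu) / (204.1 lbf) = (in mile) 0.0005701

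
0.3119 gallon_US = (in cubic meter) 0.001181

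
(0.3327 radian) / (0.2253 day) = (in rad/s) 1.709e-05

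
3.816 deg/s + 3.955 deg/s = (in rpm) 1.295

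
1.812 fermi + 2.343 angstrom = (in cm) 2.343e-08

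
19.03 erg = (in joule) 1.903e-06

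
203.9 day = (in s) 1.762e+07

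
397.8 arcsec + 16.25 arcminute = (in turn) 0.001059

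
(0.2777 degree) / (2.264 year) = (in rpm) 6.482e-10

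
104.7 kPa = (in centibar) 104.7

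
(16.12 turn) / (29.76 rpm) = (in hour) 0.009028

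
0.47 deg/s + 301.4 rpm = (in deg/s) 1809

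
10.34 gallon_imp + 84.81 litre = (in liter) 131.8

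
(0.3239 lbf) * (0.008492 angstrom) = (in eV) 7.637e+06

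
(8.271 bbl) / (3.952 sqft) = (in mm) 3582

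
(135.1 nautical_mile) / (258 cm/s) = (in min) 1616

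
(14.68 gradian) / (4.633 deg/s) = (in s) 2.852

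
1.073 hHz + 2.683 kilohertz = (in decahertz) 279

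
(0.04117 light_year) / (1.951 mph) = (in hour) 1.241e+11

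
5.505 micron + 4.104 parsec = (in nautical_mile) 6.838e+13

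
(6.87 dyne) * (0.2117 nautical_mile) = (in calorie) 0.006438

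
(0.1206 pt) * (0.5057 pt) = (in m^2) 7.59e-09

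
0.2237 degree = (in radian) 0.003904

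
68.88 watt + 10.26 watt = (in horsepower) 0.1061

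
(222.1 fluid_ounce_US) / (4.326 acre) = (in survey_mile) 2.331e-10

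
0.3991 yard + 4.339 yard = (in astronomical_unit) 2.896e-11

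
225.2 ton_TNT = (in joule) 9.422e+11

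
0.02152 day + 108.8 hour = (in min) 6559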